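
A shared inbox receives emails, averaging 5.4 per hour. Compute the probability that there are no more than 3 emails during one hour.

With mean μ = 5.4 per hour,
P(N ≤ 3) = Σ_{j=0}^{3} e^(−μ) μ^j/j! ≈ 0.2133.

0.2133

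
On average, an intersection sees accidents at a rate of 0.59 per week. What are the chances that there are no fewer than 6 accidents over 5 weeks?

Over the interval, μ = 0.59 × 5 = 2.95 (5 weeks).
P(N ≥ 6) = 1 − P(N ≤ 5) = 1 − Σ_{j=0}^{5} e^(−μ) μ^j/j! ≈ 0.0790.

0.0790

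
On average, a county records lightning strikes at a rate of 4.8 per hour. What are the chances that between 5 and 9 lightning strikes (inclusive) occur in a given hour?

With mean μ = 4.8 per hour,
P(5 ≤ N ≤ 9) = Σ_{j=5}^{9} e^(−4.8) · 4.8^j/j! ≈ 0.4986.

0.4986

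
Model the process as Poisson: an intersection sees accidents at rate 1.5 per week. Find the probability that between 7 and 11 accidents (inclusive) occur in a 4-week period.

Over the interval, μ = 1.5 × 4 = 6 (a 4-week period = 4 weeks).
P(7 ≤ N ≤ 11) = Σ_{j=7}^{11} e^(−6) · 6^j/j! ≈ 0.3736.

0.3736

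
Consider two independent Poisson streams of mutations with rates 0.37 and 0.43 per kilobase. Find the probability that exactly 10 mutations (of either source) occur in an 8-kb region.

Independent Poisson processes superpose: combined rate λ = 0.37 + 0.43 = 0.8 per kilobase.
Over the interval, μ = 0.8 × 8 = 6.4 (an 8-kb region = 8 kilobases).
P(N = 10) = e^(−6.4) · 6.4^10/10! ≈ 0.0528.

0.0528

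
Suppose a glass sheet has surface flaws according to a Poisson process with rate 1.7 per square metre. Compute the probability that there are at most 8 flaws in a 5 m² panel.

0.5231

Over the interval, μ = 1.7 × 5 = 8.5 (a 5 m² panel = 5 square metres).
P(N ≤ 8) = Σ_{j=0}^{8} e^(−μ) μ^j/j! ≈ 0.5231.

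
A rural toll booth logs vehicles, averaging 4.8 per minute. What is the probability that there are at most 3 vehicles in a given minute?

0.2942

With mean μ = 4.8 per minute,
P(N ≤ 3) = Σ_{j=0}^{3} e^(−μ) μ^j/j! ≈ 0.2942.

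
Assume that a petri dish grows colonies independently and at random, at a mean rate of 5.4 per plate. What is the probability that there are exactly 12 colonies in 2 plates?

Over the interval, μ = 5.4 × 2 = 10.8 (2 plates).
P(N = 12) = e^(−μ) μ^12/12! = e^(−10.8) · 10.8^12/479001600 ≈ 0.1072.

0.1072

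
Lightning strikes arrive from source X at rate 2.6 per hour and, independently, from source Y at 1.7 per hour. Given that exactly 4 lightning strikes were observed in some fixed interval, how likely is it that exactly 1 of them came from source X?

Given the total, each event is independently from source X with probability p = λ_X/(λ_X+λ_Y) = 2.6/4.3 ≈ 0.6047.
So K ~ Binomial(4, 2.6/4.3): P(K = 1) = C(4,1) · (2.6/4.3)^1 · (1.7/4.3)^3 ≈ 0.1495.

0.1495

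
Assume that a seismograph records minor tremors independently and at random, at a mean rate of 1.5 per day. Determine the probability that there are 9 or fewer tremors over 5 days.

Over the interval, μ = 1.5 × 5 = 7.5 (5 days).
P(N ≤ 9) = Σ_{j=0}^{9} e^(−μ) μ^j/j! ≈ 0.7764.

0.7764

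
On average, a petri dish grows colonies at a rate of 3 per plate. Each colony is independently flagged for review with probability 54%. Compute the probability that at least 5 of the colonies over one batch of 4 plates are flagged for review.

Thinning: the colonies that are flagged for review themselves form a Poisson process with rate 0.54 × 3 = 1.62 per plate.
Over the interval, μ = 1.62 × 4 = 6.48 (a batch of 4 plates = 4 plates).
P(N ≥ 5) = 1 − P(N ≤ 4) ≈ 0.7741.

0.7741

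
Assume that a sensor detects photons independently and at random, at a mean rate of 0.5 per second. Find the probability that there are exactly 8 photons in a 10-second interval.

0.0653

Over the interval, μ = 0.5 × 10 = 5 (a 10-second interval = 10 seconds).
P(N = 8) = e^(−μ) μ^8/8! = e^(−5) · 5^8/40320 ≈ 0.0653.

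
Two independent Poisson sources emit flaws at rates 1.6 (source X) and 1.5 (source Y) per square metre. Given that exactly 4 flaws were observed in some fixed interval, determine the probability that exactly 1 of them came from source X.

Given the total, each event is independently from source X with probability p = λ_X/(λ_X+λ_Y) = 1.6/3.1 ≈ 0.5161.
So K ~ Binomial(4, 1.6/3.1): P(K = 1) = C(4,1) · (1.6/3.1)^1 · (1.5/3.1)^3 ≈ 0.2339.

0.2339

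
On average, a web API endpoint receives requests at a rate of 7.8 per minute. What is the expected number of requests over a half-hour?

E[N] = λt = 7.8 × 30 = 234 (a half-hour = 30 minutes).

234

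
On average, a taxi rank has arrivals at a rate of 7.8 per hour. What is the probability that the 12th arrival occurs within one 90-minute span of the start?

0.5037

Over the interval, μ = 7.8 × 1.5 = 11.7 (a 90-minute span = 1.5 hours).
The 12th arrival falls in the interval iff at least 12 events occur there: P(S_12 ≤ t) = P(N ≥ 12) = 1 − P(N ≤ 11) ≈ 0.5037.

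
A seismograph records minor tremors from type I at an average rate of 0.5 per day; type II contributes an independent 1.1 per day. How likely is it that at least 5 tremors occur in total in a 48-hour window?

Independent Poisson processes superpose: combined rate λ = 0.5 + 1.1 = 1.6 per day.
Over the interval, μ = 1.6 × 2 = 3.2 (a 48-hour window = 2 days).
P(N ≥ 5) = 1 − P(N ≤ 4) ≈ 0.2194.

0.2194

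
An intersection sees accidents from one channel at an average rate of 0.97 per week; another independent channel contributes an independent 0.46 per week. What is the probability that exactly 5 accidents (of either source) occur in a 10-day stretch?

Independent Poisson processes superpose: combined rate λ = 0.97 + 0.46 = 1.43 per week.
Over the interval, μ = 1.43 × 10/7 ≈ 2.04286 (a 10-day stretch = 10/7 weeks).
P(N = 5) = e^(−2.04286) · 2.04286^5/5! ≈ 0.0384.

0.0384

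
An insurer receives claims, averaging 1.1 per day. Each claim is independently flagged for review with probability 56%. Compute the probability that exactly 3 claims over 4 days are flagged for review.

0.2122

Thinning: the claims that are flagged for review themselves form a Poisson process with rate 0.56 × 1.1 = 0.616 per day.
Over the interval, μ = 0.616 × 4 = 2.464 (4 days).
P(N = 3) = e^(−2.464) · 2.464^3/3! ≈ 0.2122.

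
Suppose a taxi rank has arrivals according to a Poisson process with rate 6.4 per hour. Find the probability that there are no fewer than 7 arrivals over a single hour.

0.4577

With mean μ = 6.4 per hour,
P(N ≥ 7) = 1 − P(N ≤ 6) = 1 − Σ_{j=0}^{6} e^(−μ) μ^j/j! ≈ 0.4577.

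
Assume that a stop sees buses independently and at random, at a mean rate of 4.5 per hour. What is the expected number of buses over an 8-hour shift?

E[N] = λt = 4.5 × 8 = 36 (an 8-hour shift = 8 hours).

36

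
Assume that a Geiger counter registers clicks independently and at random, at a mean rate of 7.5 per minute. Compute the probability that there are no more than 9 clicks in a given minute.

0.7764

With mean μ = 7.5 per minute,
P(N ≤ 9) = Σ_{j=0}^{9} e^(−μ) μ^j/j! ≈ 0.7764.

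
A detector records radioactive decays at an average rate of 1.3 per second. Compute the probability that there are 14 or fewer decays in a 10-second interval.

0.6751

Over the interval, μ = 1.3 × 10 = 13 (a 10-second interval = 10 seconds).
P(N ≤ 14) = Σ_{j=0}^{14} e^(−μ) μ^j/j! ≈ 0.6751.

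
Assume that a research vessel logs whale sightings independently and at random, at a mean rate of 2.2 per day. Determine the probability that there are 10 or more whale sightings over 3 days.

0.1314

Over the interval, μ = 2.2 × 3 = 6.6 (3 days).
P(N ≥ 10) = 1 − P(N ≤ 9) = 1 − Σ_{j=0}^{9} e^(−μ) μ^j/j! ≈ 0.1314.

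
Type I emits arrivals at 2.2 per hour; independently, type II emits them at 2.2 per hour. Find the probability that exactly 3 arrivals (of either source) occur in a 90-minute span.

0.0652

Independent Poisson processes superpose: combined rate λ = 2.2 + 2.2 = 4.4 per hour.
Over the interval, μ = 4.4 × 1.5 = 6.6 (a 90-minute span = 1.5 hours).
P(N = 3) = e^(−6.6) · 6.6^3/3! ≈ 0.0652.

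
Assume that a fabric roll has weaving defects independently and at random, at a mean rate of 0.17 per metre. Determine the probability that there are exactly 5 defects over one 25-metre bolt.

0.1648

Over the interval, μ = 0.17 × 25 = 4.25 (a 25-metre bolt = 25 metres).
P(N = 5) = e^(−μ) μ^5/5! = e^(−4.25) · 4.25^5/120 ≈ 0.1648.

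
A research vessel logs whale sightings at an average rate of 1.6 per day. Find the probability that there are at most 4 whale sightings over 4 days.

Over the interval, μ = 1.6 × 4 = 6.4 (4 days).
P(N ≤ 4) = Σ_{j=0}^{4} e^(−μ) μ^j/j! ≈ 0.2351.

0.2351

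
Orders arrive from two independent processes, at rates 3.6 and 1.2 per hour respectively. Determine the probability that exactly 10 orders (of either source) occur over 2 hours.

Independent Poisson processes superpose: combined rate λ = 3.6 + 1.2 = 4.8 per hour.
Over the interval, μ = 4.8 × 2 = 9.6 (2 hours).
P(N = 10) = e^(−9.6) · 9.6^10/10! ≈ 0.1241.

0.1241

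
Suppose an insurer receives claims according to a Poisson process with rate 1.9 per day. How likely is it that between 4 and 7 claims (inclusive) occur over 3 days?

0.6041

Over the interval, μ = 1.9 × 3 = 5.7 (3 days).
P(4 ≤ N ≤ 7) = Σ_{j=4}^{7} e^(−5.7) · 5.7^j/j! ≈ 0.6041.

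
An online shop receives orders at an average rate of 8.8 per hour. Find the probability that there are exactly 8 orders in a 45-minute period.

0.1215

Over the interval, μ = 8.8 × 0.75 = 6.6 (a 45-minute period = 0.75 hours).
P(N = 8) = e^(−μ) μ^8/8! = e^(−6.6) · 6.6^8/40320 ≈ 0.1215.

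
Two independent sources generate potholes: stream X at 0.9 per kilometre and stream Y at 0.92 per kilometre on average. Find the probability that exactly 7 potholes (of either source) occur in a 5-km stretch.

Independent Poisson processes superpose: combined rate λ = 0.9 + 0.92 = 1.82 per kilometre.
Over the interval, μ = 1.82 × 5 = 9.1 (a 5-km stretch = 5 kilometres).
P(N = 7) = e^(−9.1) · 9.1^7/7! ≈ 0.1145.

0.1145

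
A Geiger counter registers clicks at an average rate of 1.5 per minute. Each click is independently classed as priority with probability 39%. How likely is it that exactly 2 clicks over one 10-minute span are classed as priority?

Thinning: the clicks that are classed as priority themselves form a Poisson process with rate 0.39 × 1.5 = 0.585 per minute.
Over the interval, μ = 0.585 × 10 = 5.85 (a 10-minute span = 10 minutes).
P(N = 2) = e^(−5.85) · 5.85^2/2! ≈ 0.0493.

0.0493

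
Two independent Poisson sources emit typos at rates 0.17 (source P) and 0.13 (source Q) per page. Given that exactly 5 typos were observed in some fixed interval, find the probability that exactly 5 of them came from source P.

0.0584

Given the total, each event is independently from source P with probability p = λ_P/(λ_P+λ_Q) = 0.17/0.3 ≈ 0.5667.
So K ~ Binomial(5, 0.17/0.3): P(K = 5) = C(5,5) · (0.17/0.3)^5 · (0.13/0.3)^0 ≈ 0.0584.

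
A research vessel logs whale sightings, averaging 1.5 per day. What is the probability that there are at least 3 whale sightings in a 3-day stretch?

0.8264

Over the interval, μ = 1.5 × 3 = 4.5 (a 3-day stretch = 3 days).
P(N ≥ 3) = 1 − P(N ≤ 2) = 1 − Σ_{j=0}^{2} e^(−μ) μ^j/j! ≈ 0.8264.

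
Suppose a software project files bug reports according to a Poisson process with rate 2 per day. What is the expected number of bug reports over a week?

14

E[N] = λt = 2 × 7 = 14 (a week = 7 days).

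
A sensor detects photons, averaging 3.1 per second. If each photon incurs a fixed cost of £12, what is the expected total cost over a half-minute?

£1116

E[N] = 3.1 × 30 = 93 (a half-minute = 30 seconds); E[cost] = 93 × £12 = £1116.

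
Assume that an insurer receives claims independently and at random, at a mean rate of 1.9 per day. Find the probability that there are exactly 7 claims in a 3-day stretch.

Over the interval, μ = 1.9 × 3 = 5.7 (a 3-day stretch = 3 days).
P(N = 7) = e^(−μ) μ^7/7! = e^(−5.7) · 5.7^7/5040 ≈ 0.1298.

0.1298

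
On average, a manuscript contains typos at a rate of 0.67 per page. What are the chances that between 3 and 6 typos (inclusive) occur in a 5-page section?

Over the interval, μ = 0.67 × 5 = 3.35 (a 5-page section = 5 pages).
P(3 ≤ N ≤ 6) = Σ_{j=3}^{6} e^(−3.35) · 3.35^j/j! ≈ 0.5962.

0.5962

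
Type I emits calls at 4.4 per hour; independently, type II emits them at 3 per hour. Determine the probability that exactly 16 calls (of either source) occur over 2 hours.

0.0946

Independent Poisson processes superpose: combined rate λ = 4.4 + 3 = 7.4 per hour.
Over the interval, μ = 7.4 × 2 = 14.8 (2 hours).
P(N = 16) = e^(−14.8) · 14.8^16/16! ≈ 0.0946.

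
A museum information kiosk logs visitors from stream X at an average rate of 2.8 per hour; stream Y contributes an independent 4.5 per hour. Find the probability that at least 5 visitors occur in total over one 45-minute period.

0.6386

Independent Poisson processes superpose: combined rate λ = 2.8 + 4.5 = 7.3 per hour.
Over the interval, μ = 7.3 × 0.75 = 5.475 (a 45-minute period = 0.75 hours).
P(N ≥ 5) = 1 − P(N ≤ 4) ≈ 0.6386.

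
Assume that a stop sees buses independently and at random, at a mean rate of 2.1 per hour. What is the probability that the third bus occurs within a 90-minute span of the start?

Over the interval, μ = 2.1 × 1.5 = 3.15 (a 90-minute span = 1.5 hours).
The third arrival falls in the interval iff at least 3 events occur there: P(S_3 ≤ t) = P(N ≥ 3) = 1 − P(N ≤ 2) ≈ 0.6096.

0.6096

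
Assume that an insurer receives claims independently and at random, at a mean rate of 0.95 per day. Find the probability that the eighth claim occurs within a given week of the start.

Over the interval, μ = 0.95 × 7 = 6.65 (a week = 7 days).
The eighth arrival falls in the interval iff at least 8 events occur there: P(S_8 ≤ t) = P(N ≥ 8) = 1 − P(N ≤ 7) ≈ 0.3493.

0.3493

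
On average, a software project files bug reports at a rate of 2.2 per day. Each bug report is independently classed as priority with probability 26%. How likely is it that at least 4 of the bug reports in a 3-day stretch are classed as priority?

Thinning: the bug reports that are classed as priority themselves form a Poisson process with rate 0.26 × 2.2 = 0.572 per day.
Over the interval, μ = 0.572 × 3 = 1.716 (a 3-day stretch = 3 days).
P(N ≥ 4) = 1 − P(N ≤ 3) ≈ 0.0956.

0.0956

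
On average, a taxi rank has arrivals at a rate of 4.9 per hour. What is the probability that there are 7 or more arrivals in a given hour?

0.2233

With mean μ = 4.9 per hour,
P(N ≥ 7) = 1 − P(N ≤ 6) = 1 − Σ_{j=0}^{6} e^(−μ) μ^j/j! ≈ 0.2233.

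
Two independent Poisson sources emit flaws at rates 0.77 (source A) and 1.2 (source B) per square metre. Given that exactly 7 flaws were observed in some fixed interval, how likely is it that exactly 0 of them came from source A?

0.0311

Given the total, each event is independently from source A with probability p = λ_A/(λ_A+λ_B) = 0.77/1.97 ≈ 0.3909.
So K ~ Binomial(7, 0.77/1.97): P(K = 0) = C(7,0) · (0.77/1.97)^0 · (1.2/1.97)^7 ≈ 0.0311.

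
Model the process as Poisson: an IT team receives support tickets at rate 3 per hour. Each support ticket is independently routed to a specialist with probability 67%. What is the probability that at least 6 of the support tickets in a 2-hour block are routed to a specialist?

Thinning: the support tickets that are routed to a specialist themselves form a Poisson process with rate 0.67 × 3 = 2.01 per hour.
Over the interval, μ = 2.01 × 2 = 4.02 (a 2-hour block = 2 hours).
P(N ≥ 6) = 1 − P(N ≤ 5) ≈ 0.2180.

0.2180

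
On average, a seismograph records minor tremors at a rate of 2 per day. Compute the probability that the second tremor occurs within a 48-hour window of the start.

0.9084

Over the interval, μ = 2 × 2 = 4 (a 48-hour window = 2 days).
The second arrival falls in the interval iff at least 2 events occur there: P(S_2 ≤ t) = P(N ≥ 2) = 1 − P(N ≤ 1) ≈ 0.9084.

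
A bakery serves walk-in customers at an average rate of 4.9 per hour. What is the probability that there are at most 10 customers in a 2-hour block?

Over the interval, μ = 4.9 × 2 = 9.8 (a 2-hour block = 2 hours).
P(N ≤ 10) = Σ_{j=0}^{10} e^(−μ) μ^j/j! ≈ 0.6080.

0.6080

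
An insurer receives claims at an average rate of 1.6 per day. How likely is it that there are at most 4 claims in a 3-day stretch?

Over the interval, μ = 1.6 × 3 = 4.8 (a 3-day stretch = 3 days).
P(N ≤ 4) = Σ_{j=0}^{4} e^(−μ) μ^j/j! ≈ 0.4763.

0.4763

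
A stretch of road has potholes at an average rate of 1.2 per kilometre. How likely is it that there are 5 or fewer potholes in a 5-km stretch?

Over the interval, μ = 1.2 × 5 = 6 (a 5-km stretch = 5 kilometres).
P(N ≤ 5) = Σ_{j=0}^{5} e^(−μ) μ^j/j! ≈ 0.4457.

0.4457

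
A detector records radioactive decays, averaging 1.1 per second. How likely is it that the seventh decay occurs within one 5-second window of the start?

0.3140

Over the interval, μ = 1.1 × 5 = 5.5 (a 5-second window = 5 seconds).
The seventh arrival falls in the interval iff at least 7 events occur there: P(S_7 ≤ t) = P(N ≥ 7) = 1 − P(N ≤ 6) ≈ 0.3140.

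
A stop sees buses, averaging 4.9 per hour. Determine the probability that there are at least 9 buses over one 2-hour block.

0.6442

Over the interval, μ = 4.9 × 2 = 9.8 (a 2-hour block = 2 hours).
P(N ≥ 9) = 1 − P(N ≤ 8) = 1 − Σ_{j=0}^{8} e^(−μ) μ^j/j! ≈ 0.6442.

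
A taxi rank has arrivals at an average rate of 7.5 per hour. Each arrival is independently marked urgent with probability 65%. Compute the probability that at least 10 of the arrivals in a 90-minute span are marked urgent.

Thinning: the arrivals that are marked urgent themselves form a Poisson process with rate 0.65 × 7.5 = 4.875 per hour.
Over the interval, μ = 4.875 × 1.5 = 7.3125 (a 90-minute span = 1.5 hours).
P(N ≥ 10) = 1 − P(N ≤ 9) ≈ 0.2026.

0.2026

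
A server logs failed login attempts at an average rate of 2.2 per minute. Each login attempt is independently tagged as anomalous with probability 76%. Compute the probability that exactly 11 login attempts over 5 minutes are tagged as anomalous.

0.0817

Thinning: the login attempts that are tagged as anomalous themselves form a Poisson process with rate 0.76 × 2.2 = 1.672 per minute.
Over the interval, μ = 1.672 × 5 = 8.36 (5 minutes).
P(N = 11) = e^(−8.36) · 8.36^11/11! ≈ 0.0817.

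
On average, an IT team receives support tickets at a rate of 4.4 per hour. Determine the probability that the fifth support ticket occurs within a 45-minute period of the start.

Over the interval, μ = 4.4 × 0.75 = 3.3 (a 45-minute period = 0.75 hours).
The fifth arrival falls in the interval iff at least 5 events occur there: P(S_5 ≤ t) = P(N ≥ 5) = 1 − P(N ≤ 4) ≈ 0.2374.

0.2374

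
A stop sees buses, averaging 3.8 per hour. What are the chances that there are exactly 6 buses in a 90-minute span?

0.1594

Over the interval, μ = 3.8 × 1.5 = 5.7 (a 90-minute span = 1.5 hours).
P(N = 6) = e^(−μ) μ^6/6! = e^(−5.7) · 5.7^6/720 ≈ 0.1594.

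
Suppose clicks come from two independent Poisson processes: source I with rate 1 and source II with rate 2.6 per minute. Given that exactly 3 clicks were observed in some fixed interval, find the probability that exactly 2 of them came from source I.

0.1672

Given the total, each event is independently from source I with probability p = λ_I/(λ_I+λ_II) = 1/3.6 ≈ 0.2778.
So K ~ Binomial(3, 1/3.6): P(K = 2) = C(3,2) · (1/3.6)^2 · (2.6/3.6)^1 ≈ 0.1672.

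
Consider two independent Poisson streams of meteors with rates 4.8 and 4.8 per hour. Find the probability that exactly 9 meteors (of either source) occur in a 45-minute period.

Independent Poisson processes superpose: combined rate λ = 4.8 + 4.8 = 9.6 per hour.
Over the interval, μ = 9.6 × 0.75 = 7.2 (a 45-minute period = 0.75 hours).
P(N = 9) = e^(−7.2) · 7.2^9/9! ≈ 0.1070.

0.1070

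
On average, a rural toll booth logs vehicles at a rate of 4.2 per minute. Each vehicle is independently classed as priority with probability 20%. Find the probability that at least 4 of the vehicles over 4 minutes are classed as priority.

Thinning: the vehicles that are classed as priority themselves form a Poisson process with rate 0.2 × 4.2 = 0.84 per minute.
Over the interval, μ = 0.84 × 4 = 3.36 (4 minutes).
P(N ≥ 4) = 1 − P(N ≤ 3) ≈ 0.4329.

0.4329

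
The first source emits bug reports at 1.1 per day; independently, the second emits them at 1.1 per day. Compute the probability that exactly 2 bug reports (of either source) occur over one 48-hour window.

0.1188

Independent Poisson processes superpose: combined rate λ = 1.1 + 1.1 = 2.2 per day.
Over the interval, μ = 2.2 × 2 = 4.4 (a 48-hour window = 2 days).
P(N = 2) = e^(−4.4) · 4.4^2/2! ≈ 0.1188.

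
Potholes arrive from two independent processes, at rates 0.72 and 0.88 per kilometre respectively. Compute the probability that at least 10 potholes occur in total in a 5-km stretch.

Independent Poisson processes superpose: combined rate λ = 0.72 + 0.88 = 1.6 per kilometre.
Over the interval, μ = 1.6 × 5 = 8 (a 5-km stretch = 5 kilometres).
P(N ≥ 10) = 1 − P(N ≤ 9) ≈ 0.2834.

0.2834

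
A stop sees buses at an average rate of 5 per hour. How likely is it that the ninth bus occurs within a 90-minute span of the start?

0.3380

Over the interval, μ = 5 × 1.5 = 7.5 (a 90-minute span = 1.5 hours).
The ninth arrival falls in the interval iff at least 9 events occur there: P(S_9 ≤ t) = P(N ≥ 9) = 1 − P(N ≤ 8) ≈ 0.3380.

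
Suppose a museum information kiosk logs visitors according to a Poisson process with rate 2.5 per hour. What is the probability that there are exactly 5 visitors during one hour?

0.0668

With mean μ = 2.5 per hour,
P(N = 5) = e^(−μ) μ^5/5! = e^(−2.5) · 2.5^5/120 ≈ 0.0668.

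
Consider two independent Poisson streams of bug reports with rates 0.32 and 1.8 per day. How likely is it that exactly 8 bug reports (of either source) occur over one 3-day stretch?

Independent Poisson processes superpose: combined rate λ = 0.32 + 1.8 = 2.12 per day.
Over the interval, μ = 2.12 × 3 = 6.36 (a 3-day stretch = 3 days).
P(N = 8) = e^(−6.36) · 6.36^8/8! ≈ 0.1148.

0.1148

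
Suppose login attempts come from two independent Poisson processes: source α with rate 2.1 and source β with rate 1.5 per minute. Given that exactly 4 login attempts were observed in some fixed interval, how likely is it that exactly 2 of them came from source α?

Given the total, each event is independently from source α with probability p = λ_α/(λ_α+λ_β) = 2.1/3.6 ≈ 0.5833.
So K ~ Binomial(4, 2.1/3.6): P(K = 2) = C(4,2) · (2.1/3.6)^2 · (1.5/3.6)^2 ≈ 0.3545.

0.3545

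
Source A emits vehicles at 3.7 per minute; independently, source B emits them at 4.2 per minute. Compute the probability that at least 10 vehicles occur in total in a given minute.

0.2710

Independent Poisson processes superpose: combined rate λ = 3.7 + 4.2 = 7.9 per minute.
So μ = 7.9.
P(N ≥ 10) = 1 − P(N ≤ 9) ≈ 0.2710.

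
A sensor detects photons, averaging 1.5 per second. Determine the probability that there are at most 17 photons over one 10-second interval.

0.7489

Over the interval, μ = 1.5 × 10 = 15 (a 10-second interval = 10 seconds).
P(N ≤ 17) = Σ_{j=0}^{17} e^(−μ) μ^j/j! ≈ 0.7489.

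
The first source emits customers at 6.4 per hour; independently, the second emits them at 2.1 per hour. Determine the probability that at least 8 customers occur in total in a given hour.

Independent Poisson processes superpose: combined rate λ = 6.4 + 2.1 = 8.5 per hour.
So μ = 8.5.
P(N ≥ 8) = 1 − P(N ≤ 7) ≈ 0.6144.

0.6144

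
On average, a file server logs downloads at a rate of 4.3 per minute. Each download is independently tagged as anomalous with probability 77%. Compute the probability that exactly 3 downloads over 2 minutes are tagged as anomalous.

0.0644

Thinning: the downloads that are tagged as anomalous themselves form a Poisson process with rate 0.77 × 4.3 = 3.311 per minute.
Over the interval, μ = 3.311 × 2 = 6.622 (2 minutes).
P(N = 3) = e^(−6.622) · 6.622^3/3! ≈ 0.0644.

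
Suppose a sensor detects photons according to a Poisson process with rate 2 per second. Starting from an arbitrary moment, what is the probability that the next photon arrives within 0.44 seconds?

Inter-arrival times are exponential with rate λ = 2 per second.
P(T ≤ 0.44) = 1 − e^(−λt) = 1 − e^(−2 × 0.44) = 1 − e^(−0.88) ≈ 0.5852.

0.5852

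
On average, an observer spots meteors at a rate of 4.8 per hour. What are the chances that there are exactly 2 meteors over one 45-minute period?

0.1771

Over the interval, μ = 4.8 × 0.75 = 3.6 (a 45-minute period = 0.75 hours).
P(N = 2) = e^(−μ) μ^2/2! = e^(−3.6) · 3.6^2/2 ≈ 0.1771.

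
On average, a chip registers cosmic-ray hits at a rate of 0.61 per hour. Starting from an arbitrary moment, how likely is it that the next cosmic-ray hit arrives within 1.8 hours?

0.6665

Inter-arrival times are exponential with rate λ = 0.61 per hour.
P(T ≤ 1.8) = 1 − e^(−λt) = 1 − e^(−0.61 × 1.8) = 1 − e^(−1.098) ≈ 0.6665.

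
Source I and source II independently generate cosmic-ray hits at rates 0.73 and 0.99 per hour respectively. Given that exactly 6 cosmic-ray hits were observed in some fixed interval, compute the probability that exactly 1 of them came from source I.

Given the total, each event is independently from source I with probability p = λ_I/(λ_I+λ_II) = 0.73/1.72 ≈ 0.4244.
So K ~ Binomial(6, 0.73/1.72): P(K = 1) = C(6,1) · (0.73/1.72)^1 · (0.99/1.72)^5 ≈ 0.1609.

0.1609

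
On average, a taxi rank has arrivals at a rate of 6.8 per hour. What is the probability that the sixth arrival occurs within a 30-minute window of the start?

0.1295

Over the interval, μ = 6.8 × 0.5 = 3.4 (a 30-minute window = 0.5 hours).
The sixth arrival falls in the interval iff at least 6 events occur there: P(S_6 ≤ t) = P(N ≥ 6) = 1 − P(N ≤ 5) ≈ 0.1295.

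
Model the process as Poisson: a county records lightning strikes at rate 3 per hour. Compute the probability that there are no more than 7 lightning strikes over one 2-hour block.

0.7440

Over the interval, μ = 3 × 2 = 6 (a 2-hour block = 2 hours).
P(N ≤ 7) = Σ_{j=0}^{7} e^(−μ) μ^j/j! ≈ 0.7440.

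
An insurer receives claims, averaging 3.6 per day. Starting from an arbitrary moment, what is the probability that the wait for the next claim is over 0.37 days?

The wait for the next event is exponential with rate λ = 3.6 per day.
P(T > 0.37) = e^(−λt) = e^(−3.6 × 0.37) = e^(−1.332) ≈ 0.2639.

0.2639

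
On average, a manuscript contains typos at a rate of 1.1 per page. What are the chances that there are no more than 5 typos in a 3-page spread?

0.8829

Over the interval, μ = 1.1 × 3 = 3.3 (a 3-page spread = 3 pages).
P(N ≤ 5) = Σ_{j=0}^{5} e^(−μ) μ^j/j! ≈ 0.8829.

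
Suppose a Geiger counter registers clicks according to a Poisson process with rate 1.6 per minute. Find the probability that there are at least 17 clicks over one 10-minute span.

0.4340

Over the interval, μ = 1.6 × 10 = 16 (a 10-minute span = 10 minutes).
P(N ≥ 17) = 1 − P(N ≤ 16) = 1 − Σ_{j=0}^{16} e^(−μ) μ^j/j! ≈ 0.4340.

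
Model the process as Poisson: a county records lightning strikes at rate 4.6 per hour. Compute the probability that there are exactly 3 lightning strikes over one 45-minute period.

Over the interval, μ = 4.6 × 0.75 = 3.45 (a 45-minute period = 0.75 hours).
P(N = 3) = e^(−μ) μ^3/3! = e^(−3.45) · 3.45^3/6 ≈ 0.2173.

0.2173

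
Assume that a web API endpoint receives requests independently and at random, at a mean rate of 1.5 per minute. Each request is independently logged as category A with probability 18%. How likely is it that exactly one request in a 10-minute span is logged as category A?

0.1815

Thinning: the requests that are logged as category A themselves form a Poisson process with rate 0.18 × 1.5 = 0.27 per minute.
Over the interval, μ = 0.27 × 10 = 2.7 (a 10-minute span = 10 minutes).
P(N = 1) = e^(−2.7) · 2.7^1/1! ≈ 0.1815.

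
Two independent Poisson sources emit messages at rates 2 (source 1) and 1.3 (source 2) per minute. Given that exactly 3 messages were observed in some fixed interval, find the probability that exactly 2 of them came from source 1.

Given the total, each event is independently from source 1 with probability p = λ_1/(λ_1+λ_2) = 2/3.3 ≈ 0.6061.
So K ~ Binomial(3, 2/3.3): P(K = 2) = C(3,2) · (2/3.3)^2 · (1.3/3.3)^1 ≈ 0.4341.

0.4341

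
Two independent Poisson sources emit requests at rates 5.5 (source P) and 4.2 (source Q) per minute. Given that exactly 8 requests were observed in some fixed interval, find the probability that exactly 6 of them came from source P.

0.1744

Given the total, each event is independently from source P with probability p = λ_P/(λ_P+λ_Q) = 5.5/9.7 ≈ 0.5670.
So K ~ Binomial(8, 5.5/9.7): P(K = 6) = C(8,6) · (5.5/9.7)^6 · (4.2/9.7)^2 ≈ 0.1744.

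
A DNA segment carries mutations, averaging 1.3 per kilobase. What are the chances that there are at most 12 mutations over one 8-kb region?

Over the interval, μ = 1.3 × 8 = 10.4 (an 8-kb region = 8 kilobases).
P(N ≤ 12) = Σ_{j=0}^{12} e^(−μ) μ^j/j! ≈ 0.7522.

0.7522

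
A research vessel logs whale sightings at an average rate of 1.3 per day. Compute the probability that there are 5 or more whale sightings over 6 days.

Over the interval, μ = 1.3 × 6 = 7.8 (6 days).
P(N ≥ 5) = 1 − P(N ≤ 4) = 1 − Σ_{j=0}^{4} e^(−μ) μ^j/j! ≈ 0.8883.

0.8883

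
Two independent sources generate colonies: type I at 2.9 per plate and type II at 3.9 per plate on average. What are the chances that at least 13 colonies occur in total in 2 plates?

0.6011

Independent Poisson processes superpose: combined rate λ = 2.9 + 3.9 = 6.8 per plate.
Over the interval, μ = 6.8 × 2 = 13.6 (2 plates).
P(N ≥ 13) = 1 − P(N ≤ 12) ≈ 0.6011.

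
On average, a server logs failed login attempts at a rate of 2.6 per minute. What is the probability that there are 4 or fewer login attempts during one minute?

With mean μ = 2.6 per minute,
P(N ≤ 4) = Σ_{j=0}^{4} e^(−μ) μ^j/j! ≈ 0.8774.

0.8774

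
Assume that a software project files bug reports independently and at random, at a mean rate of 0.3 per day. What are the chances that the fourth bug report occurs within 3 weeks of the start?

0.8736

Over the interval, μ = 0.3 × 21 = 6.3 (3 weeks = 21 days).
The fourth arrival falls in the interval iff at least 4 events occur there: P(S_4 ≤ t) = P(N ≥ 4) = 1 − P(N ≤ 3) ≈ 0.8736.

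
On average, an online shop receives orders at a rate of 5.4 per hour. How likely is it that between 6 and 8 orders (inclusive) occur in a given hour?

With mean μ = 5.4 per hour,
P(6 ≤ N ≤ 8) = Σ_{j=6}^{8} e^(−5.4) · 5.4^j/j! ≈ 0.3565.

0.3565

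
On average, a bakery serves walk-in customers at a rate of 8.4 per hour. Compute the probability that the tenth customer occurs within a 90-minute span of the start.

Over the interval, μ = 8.4 × 1.5 = 12.6 (a 90-minute span = 1.5 hours).
The tenth arrival falls in the interval iff at least 10 events occur there: P(S_10 ≤ t) = P(N ≥ 10) = 1 − P(N ≤ 9) ≈ 0.8061.

0.8061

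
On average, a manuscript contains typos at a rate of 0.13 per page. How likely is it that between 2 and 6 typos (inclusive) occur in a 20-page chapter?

Over the interval, μ = 0.13 × 20 = 2.6 (a 20-page chapter = 20 pages).
P(2 ≤ N ≤ 6) = Σ_{j=2}^{6} e^(−2.6) · 2.6^j/j! ≈ 0.7154.

0.7154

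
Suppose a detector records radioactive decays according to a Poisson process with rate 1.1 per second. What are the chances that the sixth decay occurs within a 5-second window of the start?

Over the interval, μ = 1.1 × 5 = 5.5 (a 5-second window = 5 seconds).
The sixth arrival falls in the interval iff at least 6 events occur there: P(S_6 ≤ t) = P(N ≥ 6) = 1 − P(N ≤ 5) ≈ 0.4711.

0.4711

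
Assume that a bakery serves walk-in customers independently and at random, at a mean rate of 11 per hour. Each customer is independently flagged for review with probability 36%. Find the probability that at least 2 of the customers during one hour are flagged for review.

Thinning: the customers that are flagged for review themselves form a Poisson process with rate 0.36 × 11 = 3.96 per hour.
So μ = 3.96.
P(N ≥ 2) = 1 − P(N ≤ 1) ≈ 0.9054.

0.9054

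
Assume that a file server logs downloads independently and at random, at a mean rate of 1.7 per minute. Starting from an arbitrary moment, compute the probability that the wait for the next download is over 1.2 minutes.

The wait for the next event is exponential with rate λ = 1.7 per minute.
P(T > 1.2) = e^(−λt) = e^(−1.7 × 1.2) = e^(−2.04) ≈ 0.1300.

0.1300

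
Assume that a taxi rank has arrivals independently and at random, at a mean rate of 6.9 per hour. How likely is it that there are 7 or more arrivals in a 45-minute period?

0.2638

Over the interval, μ = 6.9 × 0.75 = 5.175 (a 45-minute period = 0.75 hours).
P(N ≥ 7) = 1 − P(N ≤ 6) = 1 − Σ_{j=0}^{6} e^(−μ) μ^j/j! ≈ 0.2638.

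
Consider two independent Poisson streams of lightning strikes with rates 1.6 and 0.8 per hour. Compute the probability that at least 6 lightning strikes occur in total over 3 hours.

Independent Poisson processes superpose: combined rate λ = 1.6 + 0.8 = 2.4 per hour.
Over the interval, μ = 2.4 × 3 = 7.2 (3 hours).
P(N ≥ 6) = 1 − P(N ≤ 5) ≈ 0.7241.

0.7241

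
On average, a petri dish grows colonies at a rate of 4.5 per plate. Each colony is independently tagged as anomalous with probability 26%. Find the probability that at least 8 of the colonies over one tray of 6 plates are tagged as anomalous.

0.4043

Thinning: the colonies that are tagged as anomalous themselves form a Poisson process with rate 0.26 × 4.5 = 1.17 per plate.
Over the interval, μ = 1.17 × 6 = 7.02 (a tray of 6 plates = 6 plates).
P(N ≥ 8) = 1 − P(N ≤ 7) ≈ 0.4043.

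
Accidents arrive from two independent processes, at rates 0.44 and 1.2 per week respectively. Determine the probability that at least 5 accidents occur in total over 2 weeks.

Independent Poisson processes superpose: combined rate λ = 0.44 + 1.2 = 1.64 per week.
Over the interval, μ = 1.64 × 2 = 3.28 (2 weeks).
P(N ≥ 5) = 1 − P(N ≤ 4) ≈ 0.2338.

0.2338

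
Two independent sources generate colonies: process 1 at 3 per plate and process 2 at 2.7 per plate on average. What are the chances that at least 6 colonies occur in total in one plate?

0.5050

Independent Poisson processes superpose: combined rate λ = 3 + 2.7 = 5.7 per plate.
So μ = 5.7.
P(N ≥ 6) = 1 − P(N ≤ 5) ≈ 0.5050.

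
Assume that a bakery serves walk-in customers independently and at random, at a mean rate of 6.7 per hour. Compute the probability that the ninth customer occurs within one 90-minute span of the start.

Over the interval, μ = 6.7 × 1.5 = 10.05 (a 90-minute span = 1.5 hours).
The ninth arrival falls in the interval iff at least 9 events occur there: P(S_9 ≤ t) = P(N ≥ 9) = 1 − P(N ≤ 8) ≈ 0.6728.

0.6728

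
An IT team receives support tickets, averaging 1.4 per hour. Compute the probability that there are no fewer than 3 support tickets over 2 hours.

Over the interval, μ = 1.4 × 2 = 2.8 (2 hours).
P(N ≥ 3) = 1 − P(N ≤ 2) = 1 − Σ_{j=0}^{2} e^(−μ) μ^j/j! ≈ 0.5305.

0.5305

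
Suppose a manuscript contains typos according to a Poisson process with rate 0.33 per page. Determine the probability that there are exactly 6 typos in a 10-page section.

Over the interval, μ = 0.33 × 10 = 3.3 (a 10-page section = 10 pages).
P(N = 6) = e^(−μ) μ^6/6! = e^(−3.3) · 3.3^6/720 ≈ 0.0662.

0.0662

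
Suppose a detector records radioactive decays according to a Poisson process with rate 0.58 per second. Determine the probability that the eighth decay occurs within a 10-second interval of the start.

0.2290

Over the interval, μ = 0.58 × 10 = 5.8 (a 10-second interval = 10 seconds).
The eighth arrival falls in the interval iff at least 8 events occur there: P(S_8 ≤ t) = P(N ≥ 8) = 1 − P(N ≤ 7) ≈ 0.2290.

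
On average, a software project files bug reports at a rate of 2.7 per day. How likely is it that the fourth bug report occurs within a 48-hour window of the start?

Over the interval, μ = 2.7 × 2 = 5.4 (a 48-hour window = 2 days).
The fourth arrival falls in the interval iff at least 4 events occur there: P(S_4 ≤ t) = P(N ≥ 4) = 1 − P(N ≤ 3) ≈ 0.7867.

0.7867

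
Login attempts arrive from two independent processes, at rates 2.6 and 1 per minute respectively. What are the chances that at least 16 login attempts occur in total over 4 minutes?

0.3707

Independent Poisson processes superpose: combined rate λ = 2.6 + 1 = 3.6 per minute.
Over the interval, μ = 3.6 × 4 = 14.4 (4 minutes).
P(N ≥ 16) = 1 − P(N ≤ 15) ≈ 0.3707.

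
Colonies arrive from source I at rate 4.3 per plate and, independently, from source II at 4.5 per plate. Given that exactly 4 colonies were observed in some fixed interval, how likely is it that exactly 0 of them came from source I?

0.0684

Given the total, each event is independently from source I with probability p = λ_I/(λ_I+λ_II) = 4.3/8.8 ≈ 0.4886.
So K ~ Binomial(4, 4.3/8.8): P(K = 0) = C(4,0) · (4.3/8.8)^0 · (4.5/8.8)^4 ≈ 0.0684.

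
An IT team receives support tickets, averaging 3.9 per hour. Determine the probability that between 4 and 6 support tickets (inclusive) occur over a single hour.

With mean μ = 3.9 per hour,
P(4 ≤ N ≤ 6) = Σ_{j=4}^{6} e^(−3.9) · 3.9^j/j! ≈ 0.4462.

0.4462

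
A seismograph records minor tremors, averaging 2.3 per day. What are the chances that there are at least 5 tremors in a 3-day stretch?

0.8177

Over the interval, μ = 2.3 × 3 = 6.9 (a 3-day stretch = 3 days).
P(N ≥ 5) = 1 − P(N ≤ 4) = 1 − Σ_{j=0}^{4} e^(−μ) μ^j/j! ≈ 0.8177.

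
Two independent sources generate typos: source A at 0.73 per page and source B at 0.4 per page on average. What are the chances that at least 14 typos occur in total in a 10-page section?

0.2472

Independent Poisson processes superpose: combined rate λ = 0.73 + 0.4 = 1.13 per page.
Over the interval, μ = 1.13 × 10 = 11.3 (a 10-page section = 10 pages).
P(N ≥ 14) = 1 − P(N ≤ 13) ≈ 0.2472.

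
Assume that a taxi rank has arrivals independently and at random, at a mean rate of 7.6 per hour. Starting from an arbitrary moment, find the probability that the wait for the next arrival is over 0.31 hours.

0.0948

The wait for the next event is exponential with rate λ = 7.6 per hour.
P(T > 0.31) = e^(−λt) = e^(−7.6 × 0.31) = e^(−2.356) ≈ 0.0948.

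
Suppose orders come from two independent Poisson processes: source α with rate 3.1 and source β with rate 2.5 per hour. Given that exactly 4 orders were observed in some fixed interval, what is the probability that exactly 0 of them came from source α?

Given the total, each event is independently from source α with probability p = λ_α/(λ_α+λ_β) = 3.1/5.6 ≈ 0.5536.
So K ~ Binomial(4, 3.1/5.6): P(K = 0) = C(4,0) · (3.1/5.6)^0 · (2.5/5.6)^4 ≈ 0.0397.

0.0397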